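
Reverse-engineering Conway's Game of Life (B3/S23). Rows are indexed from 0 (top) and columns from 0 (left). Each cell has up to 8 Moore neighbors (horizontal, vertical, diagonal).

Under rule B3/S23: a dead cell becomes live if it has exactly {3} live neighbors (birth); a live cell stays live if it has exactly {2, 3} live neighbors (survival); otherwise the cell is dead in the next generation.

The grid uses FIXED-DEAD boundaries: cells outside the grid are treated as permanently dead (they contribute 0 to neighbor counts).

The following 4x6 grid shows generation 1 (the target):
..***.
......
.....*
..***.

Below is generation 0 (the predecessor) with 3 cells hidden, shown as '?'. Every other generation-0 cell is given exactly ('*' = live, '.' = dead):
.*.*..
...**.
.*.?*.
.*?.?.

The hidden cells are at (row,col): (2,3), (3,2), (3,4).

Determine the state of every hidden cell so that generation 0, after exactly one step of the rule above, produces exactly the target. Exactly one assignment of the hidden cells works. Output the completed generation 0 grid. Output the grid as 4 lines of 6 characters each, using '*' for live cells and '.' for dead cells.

Hidden generation-0 cells (in order): (2,3), (3,2), (3,4).
A hidden cell only influences target cells in its own 3x3 neighborhood. Try each of the 2^3 = 8 assignments, step the completed generation 0 forward once under B3/S23, and compare with the target:
  (2,3)=. (3,2)=. (3,4)=. -> step gives (1,3)='*' but target has '.' -> reject
  (2,3)=. (3,2)=. (3,4)=* -> step gives (1,3)='*' but target has '.' -> reject
  (2,3)=. (3,2)=* (3,4)=. -> step gives (1,3)='*' but target has '.' -> reject
  (2,3)=. (3,2)=* (3,4)=* -> step gives (1,3)='*' but target has '.' -> reject
  (2,3)=* (3,2)=. (3,4)=. -> step gives (2,3)='*' but target has '.' -> reject
  (2,3)=* (3,2)=. (3,4)=* -> step reproduces the target at every cell -> ACCEPT
  (2,3)=* (3,2)=* (3,4)=. -> step gives (2,1)='*' but target has '.' -> reject
  (2,3)=* (3,2)=* (3,4)=* -> step gives (2,1)='*' but target has '.' -> reject
Unique solution: (2,3)=live, (3,2)=dead, (3,4)=live.
Check: live-neighbor counts of every cell in the completed generation 0:
103231
225442
214443
213322
Applying B3/S23 to generation 0 with these counts gives:
..***.
......
.....*
..***.
which matches the target exactly.

Answer: .*.*..
...**.
.*.**.
.*..*.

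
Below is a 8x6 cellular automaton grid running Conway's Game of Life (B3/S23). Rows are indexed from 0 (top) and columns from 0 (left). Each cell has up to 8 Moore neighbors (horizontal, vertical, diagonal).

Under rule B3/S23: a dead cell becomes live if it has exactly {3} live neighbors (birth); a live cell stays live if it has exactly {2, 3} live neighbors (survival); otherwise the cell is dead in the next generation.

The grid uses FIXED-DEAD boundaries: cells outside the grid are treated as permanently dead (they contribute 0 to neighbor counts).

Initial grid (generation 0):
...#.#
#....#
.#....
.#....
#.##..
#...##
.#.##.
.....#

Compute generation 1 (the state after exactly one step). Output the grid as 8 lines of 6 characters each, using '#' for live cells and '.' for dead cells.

Answer: ....#.
....#.
##....
##....
#.###.
#....#
...#..
....#.

Derivation:
Simulating step by step:
Generation 0 (given above): 16 live cells
Generation 1: 14 live cells
(generation 1 grid is the final answer)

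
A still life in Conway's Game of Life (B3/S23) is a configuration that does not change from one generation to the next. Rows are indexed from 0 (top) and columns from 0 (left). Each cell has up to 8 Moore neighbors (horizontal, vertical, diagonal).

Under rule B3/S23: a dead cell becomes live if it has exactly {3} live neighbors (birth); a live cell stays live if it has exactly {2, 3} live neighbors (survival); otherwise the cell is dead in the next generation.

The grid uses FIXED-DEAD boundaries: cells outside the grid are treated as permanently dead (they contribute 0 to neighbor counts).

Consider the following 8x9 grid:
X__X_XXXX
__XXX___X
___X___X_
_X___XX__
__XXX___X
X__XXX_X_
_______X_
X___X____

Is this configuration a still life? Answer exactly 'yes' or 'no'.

Compute generation 1 and compare to generation 0 (given above):
Generation 1:
__XX_XXXX
__X__X__X
___X_XXX_
_____XXX_
_XX____X_
__X__XXXX
___X_XX__
_________
Cell (0,0) differs: gen0=1 vs gen1=0 -> NOT a still life.

Answer: no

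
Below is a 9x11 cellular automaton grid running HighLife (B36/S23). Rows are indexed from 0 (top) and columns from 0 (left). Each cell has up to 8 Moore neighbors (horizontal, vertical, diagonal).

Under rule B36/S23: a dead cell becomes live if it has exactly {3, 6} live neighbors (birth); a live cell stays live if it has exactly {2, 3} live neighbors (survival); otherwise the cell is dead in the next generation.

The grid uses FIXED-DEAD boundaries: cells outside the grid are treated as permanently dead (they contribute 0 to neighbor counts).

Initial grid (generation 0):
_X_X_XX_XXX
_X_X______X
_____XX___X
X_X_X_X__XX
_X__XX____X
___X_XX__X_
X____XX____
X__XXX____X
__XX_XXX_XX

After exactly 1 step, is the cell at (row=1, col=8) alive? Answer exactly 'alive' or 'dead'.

Simulating step by step:
Generation 0 (given above): 42 live cells
Generation 1: 37 live cells
____X____XX
_______X__X
_XXXXXX___X
_X_XXXX__XX
_XX_______X
___________
___XX______
_XXX__XX_XX
__XX_XX__XX

Cell (1,8) at generation 1: 0 -> dead

Answer: dead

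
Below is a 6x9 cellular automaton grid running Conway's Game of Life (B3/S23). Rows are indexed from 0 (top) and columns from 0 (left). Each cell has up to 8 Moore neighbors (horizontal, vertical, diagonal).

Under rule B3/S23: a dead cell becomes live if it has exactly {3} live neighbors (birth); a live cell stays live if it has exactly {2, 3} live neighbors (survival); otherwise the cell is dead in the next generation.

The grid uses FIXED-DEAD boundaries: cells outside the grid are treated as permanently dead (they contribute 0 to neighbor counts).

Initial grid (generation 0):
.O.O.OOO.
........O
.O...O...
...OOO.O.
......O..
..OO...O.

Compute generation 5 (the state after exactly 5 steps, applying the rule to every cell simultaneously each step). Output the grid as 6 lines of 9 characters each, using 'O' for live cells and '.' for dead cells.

Answer: ....O.O..
....OO.O.
......O..
.........
....O...O
....OO.O.

Derivation:
Simulating step by step:
Generation 0 (given above): 16 live cells
Generation 1: 14 live cells
......OO.
..O.OO.O.
.....OO..
....OO...
..O..OOO.
.........
Generation 2: 12 live cells
.....OOO.
....O..O.
...O.....
....O..O.
....OOO..
......O..
Generation 3: 15 live cells
.....OOO.
....OO.O.
...OO....
...OO.O..
....O.OO.
......O..
Generation 4: 15 live cells
....OO.O.
...O...O.
......O..
......OO.
...OO.OO.
.....OOO.
Generation 5: 11 live cells
(generation 5 grid is the final answer)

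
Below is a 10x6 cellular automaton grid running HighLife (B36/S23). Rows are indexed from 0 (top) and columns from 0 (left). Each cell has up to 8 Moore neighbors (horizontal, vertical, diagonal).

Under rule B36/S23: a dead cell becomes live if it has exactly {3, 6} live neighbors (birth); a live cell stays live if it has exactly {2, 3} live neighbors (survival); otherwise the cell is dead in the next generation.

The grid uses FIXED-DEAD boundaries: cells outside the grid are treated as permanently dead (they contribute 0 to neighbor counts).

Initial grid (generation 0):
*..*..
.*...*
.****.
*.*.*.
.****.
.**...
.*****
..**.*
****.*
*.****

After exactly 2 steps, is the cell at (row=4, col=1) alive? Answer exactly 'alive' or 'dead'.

Simulating step by step:
Generation 0 (given above): 35 live cells
Generation 1: 20 live cells
......
**....
*...**
**...*
*...*.
*....*
.....*
**...*
*....*
*....*
Generation 2: 23 live cells
......
**....
....**
**...*
*...**
....**
**..**
**..**
*...**
......

Cell (4,1) at generation 2: 0 -> dead

Answer: dead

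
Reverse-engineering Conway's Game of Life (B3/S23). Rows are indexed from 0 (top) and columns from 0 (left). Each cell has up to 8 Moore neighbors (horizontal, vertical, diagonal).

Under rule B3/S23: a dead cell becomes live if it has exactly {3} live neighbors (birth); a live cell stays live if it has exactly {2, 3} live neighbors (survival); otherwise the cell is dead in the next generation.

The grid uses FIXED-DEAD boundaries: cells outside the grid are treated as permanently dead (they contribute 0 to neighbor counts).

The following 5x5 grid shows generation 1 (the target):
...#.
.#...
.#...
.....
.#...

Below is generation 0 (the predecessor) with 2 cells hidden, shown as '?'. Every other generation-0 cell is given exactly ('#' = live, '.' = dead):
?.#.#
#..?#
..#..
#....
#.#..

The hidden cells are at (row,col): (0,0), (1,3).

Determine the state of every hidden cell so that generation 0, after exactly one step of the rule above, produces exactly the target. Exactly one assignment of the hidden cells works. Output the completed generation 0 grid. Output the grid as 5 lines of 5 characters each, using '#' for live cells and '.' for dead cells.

Answer: ..#.#
#...#
..#..
#....
#.#..

Derivation:
Hidden generation-0 cells (in order): (0,0), (1,3).
A hidden cell only influences target cells in its own 3x3 neighborhood. Try each of the 2^2 = 4 assignments, step the completed generation 0 forward once under B3/S23, and compare with the target:
  (0,0)=. (1,3)=. -> step reproduces the target at every cell -> ACCEPT
  (0,0)=. (1,3)=# -> step gives (0,3)='.' but target has '#' -> reject
  (0,0)=# (1,3)=. -> step gives (0,1)='#' but target has '.' -> reject
  (0,0)=# (1,3)=# -> step gives (0,1)='#' but target has '.' -> reject
Unique solution: (0,0)=dead, (1,3)=dead.
Check: live-neighbor counts of every cell in the completed generation 0:
12031
03241
23021
14220
13010
Applying B3/S23 to generation 0 with these counts gives:
...#.
.#...
.#...
.....
.#...
which matches the target exactly.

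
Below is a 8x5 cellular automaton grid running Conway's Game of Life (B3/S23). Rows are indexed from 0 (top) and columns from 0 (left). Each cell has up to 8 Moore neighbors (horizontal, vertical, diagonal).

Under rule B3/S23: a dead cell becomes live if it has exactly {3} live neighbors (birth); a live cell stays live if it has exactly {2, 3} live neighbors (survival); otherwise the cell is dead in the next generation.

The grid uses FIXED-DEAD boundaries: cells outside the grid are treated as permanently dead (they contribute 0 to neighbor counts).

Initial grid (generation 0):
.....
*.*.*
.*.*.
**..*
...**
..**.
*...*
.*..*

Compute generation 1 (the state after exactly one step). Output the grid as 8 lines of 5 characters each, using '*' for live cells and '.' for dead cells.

Simulating step by step:
Generation 0 (given above): 16 live cells
Generation 1: 14 live cells
(generation 1 grid is the final answer)

Answer: .....
.***.
...**
**..*
.*..*
..*..
.**.*
.....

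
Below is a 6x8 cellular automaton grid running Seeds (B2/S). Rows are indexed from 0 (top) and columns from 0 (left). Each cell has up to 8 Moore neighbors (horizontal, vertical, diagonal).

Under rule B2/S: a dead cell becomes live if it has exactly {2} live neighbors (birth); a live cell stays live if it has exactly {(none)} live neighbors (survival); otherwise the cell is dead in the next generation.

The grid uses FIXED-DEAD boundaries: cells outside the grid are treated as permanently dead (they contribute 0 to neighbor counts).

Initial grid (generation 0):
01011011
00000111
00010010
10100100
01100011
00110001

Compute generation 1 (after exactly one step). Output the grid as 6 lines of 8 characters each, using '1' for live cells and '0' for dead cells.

Answer: 00100000
00000000
01100000
00001000
10001100
00000000

Derivation:
Simulating step by step:
Generation 0 (given above): 20 live cells
Generation 1: 7 live cells
(generation 1 grid is the final answer)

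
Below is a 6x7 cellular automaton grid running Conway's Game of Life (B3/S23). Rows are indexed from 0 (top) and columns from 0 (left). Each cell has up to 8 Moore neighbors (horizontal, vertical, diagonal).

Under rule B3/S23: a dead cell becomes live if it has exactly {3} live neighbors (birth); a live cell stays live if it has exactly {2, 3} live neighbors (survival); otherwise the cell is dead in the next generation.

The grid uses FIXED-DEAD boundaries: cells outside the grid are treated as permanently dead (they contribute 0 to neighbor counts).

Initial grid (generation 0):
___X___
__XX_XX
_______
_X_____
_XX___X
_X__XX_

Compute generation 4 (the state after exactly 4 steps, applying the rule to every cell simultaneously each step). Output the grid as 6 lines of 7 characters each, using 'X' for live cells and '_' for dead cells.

Simulating step by step:
Generation 0 (given above): 12 live cells
Generation 1: 16 live cells
__XXX__
__XXX__
__X____
_XX____
XXX__X_
_XX__X_
Generation 2: 10 live cells
__X_X__
_X__X__
_______
X__X___
X__X___
X_X____
Generation 3: 6 live cells
___X___
___X___
_______
_______
X_XX___
_X_____
Generation 4: 4 live cells
(generation 4 grid is the final answer)

Answer: _______
_______
_______
_______
_XX____
_XX____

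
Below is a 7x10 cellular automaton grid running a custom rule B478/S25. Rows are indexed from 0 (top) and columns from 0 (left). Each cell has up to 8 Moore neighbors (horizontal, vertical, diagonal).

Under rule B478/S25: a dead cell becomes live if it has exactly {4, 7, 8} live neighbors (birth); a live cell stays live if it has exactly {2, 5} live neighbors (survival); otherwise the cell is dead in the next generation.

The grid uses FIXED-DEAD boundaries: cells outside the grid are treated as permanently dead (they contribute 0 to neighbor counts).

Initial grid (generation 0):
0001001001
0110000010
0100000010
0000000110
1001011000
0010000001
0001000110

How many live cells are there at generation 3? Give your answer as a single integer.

Answer: 0

Derivation:
Simulating step by step:
Generation 0 (given above): 19 live cells
Generation 1: 8 live cells
0000000000
0100000010
0100000100
0000000010
0000001000
0010000000
0000000010
Generation 2: 1 live cells
0000000000
0000000000
0000000100
0000000000
0000000000
0000000000
0000000000
Generation 3: 0 live cells
0000000000
0000000000
0000000000
0000000000
0000000000
0000000000
0000000000
Population at generation 3: 0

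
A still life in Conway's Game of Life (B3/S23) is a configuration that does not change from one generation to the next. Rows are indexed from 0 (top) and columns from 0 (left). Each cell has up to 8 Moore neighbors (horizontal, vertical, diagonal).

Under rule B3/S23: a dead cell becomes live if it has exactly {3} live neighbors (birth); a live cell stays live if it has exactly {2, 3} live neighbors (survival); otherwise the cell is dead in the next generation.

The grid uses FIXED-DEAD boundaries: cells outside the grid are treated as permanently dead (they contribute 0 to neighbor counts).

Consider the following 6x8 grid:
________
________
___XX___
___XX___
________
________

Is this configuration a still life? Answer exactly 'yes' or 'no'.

Answer: yes

Derivation:
Compute generation 1 and compare to generation 0 (given above):
Generation 1:
________
________
___XX___
___XX___
________
________
The grids are IDENTICAL -> still life.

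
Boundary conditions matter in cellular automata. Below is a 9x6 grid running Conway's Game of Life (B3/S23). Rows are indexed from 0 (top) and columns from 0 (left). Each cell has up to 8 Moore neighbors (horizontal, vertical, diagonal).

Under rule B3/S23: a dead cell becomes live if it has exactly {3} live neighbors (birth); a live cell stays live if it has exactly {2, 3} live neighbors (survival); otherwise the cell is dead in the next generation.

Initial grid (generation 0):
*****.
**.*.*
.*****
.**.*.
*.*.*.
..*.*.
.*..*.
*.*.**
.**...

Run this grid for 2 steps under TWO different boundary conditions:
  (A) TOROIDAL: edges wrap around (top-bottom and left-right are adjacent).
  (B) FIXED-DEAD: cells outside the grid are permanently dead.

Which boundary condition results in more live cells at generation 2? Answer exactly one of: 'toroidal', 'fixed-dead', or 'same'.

Answer: fixed-dead

Derivation:
Under TOROIDAL boundary, generation 2:
......
......
......
......
......
..*.*.
*.*.*.
*.*.*.
...**.
Population = 10

Under FIXED-DEAD boundary, generation 2:
....*.
.....*
......
....**
.*..**
..*...
..*...
*...**
.****.
Population = 16

Comparison: toroidal=10, fixed-dead=16 -> fixed-dead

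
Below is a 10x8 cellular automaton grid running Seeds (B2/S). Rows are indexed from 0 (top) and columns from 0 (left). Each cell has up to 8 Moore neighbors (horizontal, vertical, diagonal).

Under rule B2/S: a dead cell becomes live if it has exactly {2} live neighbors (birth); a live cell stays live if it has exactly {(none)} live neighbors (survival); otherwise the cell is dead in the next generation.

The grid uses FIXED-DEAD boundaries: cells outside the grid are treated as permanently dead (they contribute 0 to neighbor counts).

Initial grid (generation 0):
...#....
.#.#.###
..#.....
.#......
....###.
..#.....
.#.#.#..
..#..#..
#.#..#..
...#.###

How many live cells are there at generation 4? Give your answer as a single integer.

Simulating step by step:
Generation 0 (given above): 24 live cells
Generation 1: 20 live cells
.....#.#
........
#..###.#
..###.#.
.###....
.#......
......#.
#.......
.......#
.##.....
Generation 2: 16 live cells
......#.
...#...#
.#......
#......#
#....#..
#..#....
##......
......##
#.#.....
........
Generation 3: 20 live cells
.......#
..#...#.
#.#...##
......#.
....#.#.
..#.#...
..#...##
..#.....
.#....##
.#......
Generation 4: 16 live cells
......#.
...#.#..
...#....
.#.#....
.......#
.#......
.....#..
...#.#..
#.......
#.#...##
Population at generation 4: 16

Answer: 16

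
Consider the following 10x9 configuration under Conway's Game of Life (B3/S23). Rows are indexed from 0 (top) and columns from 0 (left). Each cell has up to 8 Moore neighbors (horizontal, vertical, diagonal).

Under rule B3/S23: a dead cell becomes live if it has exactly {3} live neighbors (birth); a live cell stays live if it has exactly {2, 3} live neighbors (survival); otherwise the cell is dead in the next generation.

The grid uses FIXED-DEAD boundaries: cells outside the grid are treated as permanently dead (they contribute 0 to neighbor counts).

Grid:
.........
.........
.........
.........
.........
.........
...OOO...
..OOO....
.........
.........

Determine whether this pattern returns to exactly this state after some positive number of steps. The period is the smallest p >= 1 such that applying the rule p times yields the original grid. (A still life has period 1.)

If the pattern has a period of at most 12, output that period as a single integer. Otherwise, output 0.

Answer: 2

Derivation:
Simulating and comparing each generation to the original:
Gen 0 (original, given above): 6 live cells
Gen 1: 6 live cells, differs from original
Gen 2: 6 live cells, MATCHES original -> period = 2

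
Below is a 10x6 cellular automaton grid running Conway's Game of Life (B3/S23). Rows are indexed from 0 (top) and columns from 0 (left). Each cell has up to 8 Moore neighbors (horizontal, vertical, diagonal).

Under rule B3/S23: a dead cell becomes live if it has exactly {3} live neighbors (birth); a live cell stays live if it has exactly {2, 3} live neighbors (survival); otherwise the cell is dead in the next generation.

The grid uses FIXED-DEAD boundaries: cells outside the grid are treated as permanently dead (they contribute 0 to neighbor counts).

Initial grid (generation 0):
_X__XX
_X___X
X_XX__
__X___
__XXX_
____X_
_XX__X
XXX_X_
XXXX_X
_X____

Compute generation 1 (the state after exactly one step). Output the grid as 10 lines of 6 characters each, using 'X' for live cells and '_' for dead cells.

Simulating step by step:
Generation 0 (given above): 26 live cells
Generation 1: 24 live cells
(generation 1 grid is the final answer)

Answer: ____XX
XX_X_X
__XX__
____X_
__X_X_
_X__XX
X_X_XX
____XX
___XX_
XX____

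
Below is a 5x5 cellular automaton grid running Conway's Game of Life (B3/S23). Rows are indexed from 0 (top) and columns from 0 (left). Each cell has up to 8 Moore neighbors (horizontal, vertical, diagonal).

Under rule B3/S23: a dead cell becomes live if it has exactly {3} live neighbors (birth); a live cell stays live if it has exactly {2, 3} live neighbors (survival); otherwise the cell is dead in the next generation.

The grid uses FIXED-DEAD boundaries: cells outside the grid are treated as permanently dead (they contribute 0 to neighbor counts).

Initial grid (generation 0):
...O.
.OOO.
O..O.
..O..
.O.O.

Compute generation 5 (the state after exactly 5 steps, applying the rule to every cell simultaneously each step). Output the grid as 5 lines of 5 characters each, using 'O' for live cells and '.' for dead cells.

Simulating step by step:
Generation 0 (given above): 9 live cells
Generation 1: 9 live cells
...O.
.O.OO
...O.
.OOO.
..O..
Generation 2: 11 live cells
..OOO
...OO
.O...
.O.O.
.OOO.
Generation 3: 10 live cells
..O.O
....O
...OO
OO.O.
.O.O.
Generation 4: 10 live cells
...O.
....O
..OOO
OO.O.
OO...
Generation 5: 11 live cells
(generation 5 grid is the final answer)

Answer: .....
..O.O
.OO.O
O..OO
OOO..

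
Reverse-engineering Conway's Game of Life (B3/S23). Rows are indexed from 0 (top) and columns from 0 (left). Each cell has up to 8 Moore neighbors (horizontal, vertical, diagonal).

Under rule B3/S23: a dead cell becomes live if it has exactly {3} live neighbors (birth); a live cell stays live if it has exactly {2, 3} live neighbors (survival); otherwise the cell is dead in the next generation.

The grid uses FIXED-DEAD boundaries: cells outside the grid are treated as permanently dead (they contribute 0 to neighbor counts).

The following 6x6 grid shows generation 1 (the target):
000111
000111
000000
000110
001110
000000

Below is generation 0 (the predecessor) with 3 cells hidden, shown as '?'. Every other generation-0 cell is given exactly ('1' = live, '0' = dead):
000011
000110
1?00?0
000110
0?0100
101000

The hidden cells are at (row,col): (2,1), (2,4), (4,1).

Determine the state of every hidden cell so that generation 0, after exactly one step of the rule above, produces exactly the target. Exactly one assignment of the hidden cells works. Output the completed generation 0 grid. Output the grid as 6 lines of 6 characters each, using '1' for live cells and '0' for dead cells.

Answer: 000011
000110
100000
000110
000100
101000

Derivation:
Hidden generation-0 cells (in order): (2,1), (2,4), (4,1).
A hidden cell only influences target cells in its own 3x3 neighborhood. Try each of the 2^3 = 8 assignments, step the completed generation 0 forward once under B3/S23, and compare with the target:
  (2,1)=0 (2,4)=0 (4,1)=0 -> step reproduces the target at every cell -> ACCEPT
  (2,1)=0 (2,4)=0 (4,1)=1 -> step gives (3,2)='1' but target has '0' -> reject
  (2,1)=0 (2,4)=1 (4,1)=0 -> step gives (1,4)='0' but target has '1' -> reject
  (2,1)=0 (2,4)=1 (4,1)=1 -> step gives (1,4)='0' but target has '1' -> reject
  (2,1)=1 (2,4)=0 (4,1)=0 -> step gives (2,2)='1' but target has '0' -> reject
  (2,1)=1 (2,4)=0 (4,1)=1 -> step gives (2,2)='1' but target has '0' -> reject
  (2,1)=1 (2,4)=1 (4,1)=0 -> step gives (1,4)='0' but target has '1' -> reject
  (2,1)=1 (2,4)=1 (4,1)=1 -> step gives (1,4)='0' but target has '1' -> reject
Unique solution: (2,1)=dead, (2,4)=dead, (4,1)=dead.
Check: live-neighbor counts of every cell in the completed generation 0:
001332
111233
012442
112221
123331
021210
Applying B3/S23 to generation 0 with these counts gives:
000111
000111
000000
000110
001110
000000
which matches the target exactly.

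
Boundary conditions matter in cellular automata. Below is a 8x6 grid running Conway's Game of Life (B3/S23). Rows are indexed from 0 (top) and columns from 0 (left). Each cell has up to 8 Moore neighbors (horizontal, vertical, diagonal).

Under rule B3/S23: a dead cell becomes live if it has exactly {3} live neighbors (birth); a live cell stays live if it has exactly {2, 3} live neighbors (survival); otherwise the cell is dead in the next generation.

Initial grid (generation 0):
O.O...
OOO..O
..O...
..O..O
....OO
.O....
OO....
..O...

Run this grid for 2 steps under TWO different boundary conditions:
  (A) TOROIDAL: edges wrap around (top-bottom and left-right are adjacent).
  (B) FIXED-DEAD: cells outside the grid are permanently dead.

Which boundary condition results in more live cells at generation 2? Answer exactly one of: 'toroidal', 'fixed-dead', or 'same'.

Answer: fixed-dead

Derivation:
Under TOROIDAL boundary, generation 2:
......
......
.O....
..O...
...O..
..O.O.
..O..O
......
Population = 7

Under FIXED-DEAD boundary, generation 2:
..OO..
......
.O....
..O..O
...O.O
O.O...
..O...
OOO...
Population = 13

Comparison: toroidal=7, fixed-dead=13 -> fixed-dead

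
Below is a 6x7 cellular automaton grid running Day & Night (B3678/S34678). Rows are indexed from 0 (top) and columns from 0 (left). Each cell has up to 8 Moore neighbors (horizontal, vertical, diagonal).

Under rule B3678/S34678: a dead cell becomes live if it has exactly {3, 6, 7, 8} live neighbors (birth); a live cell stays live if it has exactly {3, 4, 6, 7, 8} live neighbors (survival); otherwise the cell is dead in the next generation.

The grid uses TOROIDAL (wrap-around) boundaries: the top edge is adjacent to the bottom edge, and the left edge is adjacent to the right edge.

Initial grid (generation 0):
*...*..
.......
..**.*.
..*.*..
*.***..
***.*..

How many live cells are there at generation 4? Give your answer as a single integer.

Simulating step by step:
Generation 0 (given above): 15 live cells
Generation 1: 20 live cells
...*...
...**..
...**..
..****.
.*****.
*.*****
Generation 2: 21 live cells
....*.*
..***..
...**..
.*.***.
******.
...****
Generation 3: 22 live cells
..**.*.
....*..
...**..
*******
**.***.
.*..***
Generation 4: 22 live cells
...*.**
..*.**.
**....*
**.**.*
*.*.***
.*..*.*
Population at generation 4: 22

Answer: 22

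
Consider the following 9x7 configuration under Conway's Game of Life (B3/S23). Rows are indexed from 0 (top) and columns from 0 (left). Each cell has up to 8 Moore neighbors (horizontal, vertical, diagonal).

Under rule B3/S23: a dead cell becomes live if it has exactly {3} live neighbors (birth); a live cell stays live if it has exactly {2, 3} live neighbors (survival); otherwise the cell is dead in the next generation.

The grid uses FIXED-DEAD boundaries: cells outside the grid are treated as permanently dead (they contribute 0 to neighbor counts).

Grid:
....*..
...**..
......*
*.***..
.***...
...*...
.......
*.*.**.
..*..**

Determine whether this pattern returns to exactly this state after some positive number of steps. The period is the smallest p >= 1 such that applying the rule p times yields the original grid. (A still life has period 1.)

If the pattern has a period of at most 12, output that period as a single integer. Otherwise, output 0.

Simulating and comparing each generation to the original:
Gen 0 (original, given above): 19 live cells
Gen 1: 22 live cells, differs from original
Gen 2: 11 live cells, differs from original
Gen 3: 6 live cells, differs from original
Gen 4: 5 live cells, differs from original
Gen 5: 3 live cells, differs from original
Gen 6: 3 live cells, differs from original
Gen 7: 3 live cells, differs from original
Gen 8: 3 live cells, differs from original
Gen 9: 3 live cells, differs from original
Gen 10: 3 live cells, differs from original
Gen 11: 3 live cells, differs from original
Gen 12: 3 live cells, differs from original
No period found within 12 steps.

Answer: 0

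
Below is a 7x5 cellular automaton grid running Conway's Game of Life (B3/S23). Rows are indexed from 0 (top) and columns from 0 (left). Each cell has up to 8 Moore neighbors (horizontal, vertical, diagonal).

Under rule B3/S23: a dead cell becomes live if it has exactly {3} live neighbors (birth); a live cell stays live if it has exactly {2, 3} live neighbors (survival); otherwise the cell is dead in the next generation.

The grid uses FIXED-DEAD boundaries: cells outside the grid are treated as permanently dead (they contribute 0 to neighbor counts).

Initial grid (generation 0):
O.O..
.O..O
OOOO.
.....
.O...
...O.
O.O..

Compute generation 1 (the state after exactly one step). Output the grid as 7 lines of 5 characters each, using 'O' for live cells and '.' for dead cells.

Simulating step by step:
Generation 0 (given above): 12 live cells
Generation 1: 8 live cells
(generation 1 grid is the final answer)

Answer: .O...
.....
OOOO.
O....
.....
.OO..
.....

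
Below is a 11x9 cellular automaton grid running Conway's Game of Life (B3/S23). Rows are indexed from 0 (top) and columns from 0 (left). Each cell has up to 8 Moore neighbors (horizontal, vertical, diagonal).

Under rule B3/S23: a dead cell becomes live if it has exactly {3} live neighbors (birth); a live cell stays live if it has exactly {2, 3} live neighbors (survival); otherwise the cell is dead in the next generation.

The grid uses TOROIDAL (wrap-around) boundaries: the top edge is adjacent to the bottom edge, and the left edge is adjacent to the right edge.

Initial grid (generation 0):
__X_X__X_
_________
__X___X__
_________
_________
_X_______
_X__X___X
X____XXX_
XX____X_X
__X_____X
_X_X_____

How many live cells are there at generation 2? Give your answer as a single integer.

Simulating step by step:
Generation 0 (given above): 21 live cells
Generation 1: 19 live cells
__XX_____
___X_____
_________
_________
_________
X________
_X___XXXX
_____XX__
_X___XX__
__X____XX
_X_X_____
Generation 2: 22 live cells
___XX____
__XX_____
_________
_________
_________
X_____XXX
X____X_XX
X___X____
_____X___
XXX___XX_
_X_X_____
Population at generation 2: 22

Answer: 22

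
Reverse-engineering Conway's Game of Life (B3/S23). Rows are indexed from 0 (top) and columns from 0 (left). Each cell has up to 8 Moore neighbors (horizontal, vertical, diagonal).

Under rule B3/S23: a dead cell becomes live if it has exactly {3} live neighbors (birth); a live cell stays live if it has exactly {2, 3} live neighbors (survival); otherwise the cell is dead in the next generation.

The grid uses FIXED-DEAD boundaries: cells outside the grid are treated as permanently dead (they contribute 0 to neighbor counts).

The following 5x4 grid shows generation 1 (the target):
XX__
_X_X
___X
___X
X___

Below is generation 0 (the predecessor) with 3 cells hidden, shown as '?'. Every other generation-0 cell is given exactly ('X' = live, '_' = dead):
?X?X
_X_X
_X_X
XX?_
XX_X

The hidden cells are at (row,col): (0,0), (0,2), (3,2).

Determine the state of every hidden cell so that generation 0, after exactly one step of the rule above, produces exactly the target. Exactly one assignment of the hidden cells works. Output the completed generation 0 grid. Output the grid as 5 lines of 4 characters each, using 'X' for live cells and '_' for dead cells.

Answer: XX_X
_X_X
_X_X
XXX_
XX_X

Derivation:
Hidden generation-0 cells (in order): (0,0), (0,2), (3,2).
A hidden cell only influences target cells in its own 3x3 neighborhood. Try each of the 2^3 = 8 assignments, step the completed generation 0 forward once under B3/S23, and compare with the target:
  (0,0)=_ (0,2)=_ (3,2)=_ -> step gives (0,0)='_' but target has 'X' -> reject
  (0,0)=_ (0,2)=_ (3,2)=X -> step gives (0,0)='_' but target has 'X' -> reject
  (0,0)=_ (0,2)=X (3,2)=_ -> step gives (0,0)='_' but target has 'X' -> reject
  (0,0)=_ (0,2)=X (3,2)=X -> step gives (0,0)='_' but target has 'X' -> reject
  (0,0)=X (0,2)=_ (3,2)=_ -> step gives (2,1)='X' but target has '_' -> reject
  (0,0)=X (0,2)=_ (3,2)=X -> step reproduces the target at every cell -> ACCEPT
  (0,0)=X (0,2)=X (3,2)=_ -> step gives (0,3)='X' but target has '_' -> reject
  (0,0)=X (0,2)=X (3,2)=X -> step gives (0,3)='X' but target has '_' -> reject
Unique solution: (0,0)=live, (0,2)=dead, (3,2)=live.
Check: live-neighbor counts of every cell in the completed generation 0:
2241
4362
4462
4553
3441
Applying B3/S23 to generation 0 with these counts gives:
XX__
_X_X
___X
___X
X___
which matches the target exactly.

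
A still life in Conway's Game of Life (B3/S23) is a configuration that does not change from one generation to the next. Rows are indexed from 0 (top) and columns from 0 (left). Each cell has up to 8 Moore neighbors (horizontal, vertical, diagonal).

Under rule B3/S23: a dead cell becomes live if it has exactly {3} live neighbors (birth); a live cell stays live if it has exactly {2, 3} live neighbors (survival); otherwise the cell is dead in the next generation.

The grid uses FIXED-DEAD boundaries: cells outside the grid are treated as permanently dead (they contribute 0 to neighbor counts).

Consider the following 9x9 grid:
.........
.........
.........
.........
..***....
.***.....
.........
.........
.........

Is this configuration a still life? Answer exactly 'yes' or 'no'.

Compute generation 1 and compare to generation 0 (given above):
Generation 1:
.........
.........
.........
...*.....
.*..*....
.*..*....
..*......
.........
.........
Cell (3,3) differs: gen0=0 vs gen1=1 -> NOT a still life.

Answer: no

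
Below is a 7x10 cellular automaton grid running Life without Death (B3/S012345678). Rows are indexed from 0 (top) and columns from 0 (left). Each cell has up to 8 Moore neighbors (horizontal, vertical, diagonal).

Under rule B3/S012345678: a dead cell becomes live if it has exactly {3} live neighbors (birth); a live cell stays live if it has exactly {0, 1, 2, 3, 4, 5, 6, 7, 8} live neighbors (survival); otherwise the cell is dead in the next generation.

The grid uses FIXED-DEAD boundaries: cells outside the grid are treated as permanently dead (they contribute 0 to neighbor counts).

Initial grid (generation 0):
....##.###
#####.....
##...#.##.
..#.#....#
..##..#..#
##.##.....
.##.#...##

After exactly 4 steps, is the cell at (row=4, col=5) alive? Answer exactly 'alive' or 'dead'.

Simulating step by step:
Generation 0 (given above): 31 live cells
Generation 1: 42 live cells
.##.##.###
#####....#
##...#.##.
..#.####.#
..##.##..#
##.###..##
###.#...##
Generation 2: 47 live cells
###.##.###
#####....#
##...#.###
..#.####.#
..##.##..#
##.#######
###.##..##
Generation 3: 47 live cells
###.##.###
#####....#
##...#.###
..#.####.#
..##.##..#
##.#######
###.##..##
Generation 4: 47 live cells
###.##.###
#####....#
##...#.###
..#.####.#
..##.##..#
##.#######
###.##..##

Cell (4,5) at generation 4: 1 -> alive

Answer: alive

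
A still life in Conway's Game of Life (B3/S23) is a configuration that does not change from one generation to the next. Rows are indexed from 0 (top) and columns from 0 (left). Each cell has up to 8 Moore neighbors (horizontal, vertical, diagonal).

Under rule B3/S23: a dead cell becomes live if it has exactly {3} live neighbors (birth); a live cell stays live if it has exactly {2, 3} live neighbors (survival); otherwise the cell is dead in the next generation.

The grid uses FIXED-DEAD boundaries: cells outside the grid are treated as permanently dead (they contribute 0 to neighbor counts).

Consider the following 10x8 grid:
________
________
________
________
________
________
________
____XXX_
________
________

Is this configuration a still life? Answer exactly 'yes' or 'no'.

Compute generation 1 and compare to generation 0 (given above):
Generation 1:
________
________
________
________
________
________
_____X__
_____X__
_____X__
________
Cell (6,5) differs: gen0=0 vs gen1=1 -> NOT a still life.

Answer: no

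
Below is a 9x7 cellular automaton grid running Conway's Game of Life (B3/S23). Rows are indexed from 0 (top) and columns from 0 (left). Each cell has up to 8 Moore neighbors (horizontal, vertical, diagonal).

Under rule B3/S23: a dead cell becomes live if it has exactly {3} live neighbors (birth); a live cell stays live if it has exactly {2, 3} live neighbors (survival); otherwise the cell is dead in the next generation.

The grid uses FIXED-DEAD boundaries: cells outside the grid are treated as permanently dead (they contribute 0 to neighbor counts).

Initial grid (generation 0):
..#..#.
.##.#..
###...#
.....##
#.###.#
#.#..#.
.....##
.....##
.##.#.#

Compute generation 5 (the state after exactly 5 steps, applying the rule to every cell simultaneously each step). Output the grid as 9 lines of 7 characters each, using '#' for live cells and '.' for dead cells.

Answer: .##....
.##....
.###...
....##.
##..#..
.###.#.
..#.#..
.......
.......

Derivation:
Simulating step by step:
Generation 0 (given above): 27 live cells
Generation 1: 20 live cells
.###...
#....#.
#.##..#
#...#.#
..###.#
..#....
....#..
....#..
......#
Generation 2: 18 live cells
.##....
#...#..
#..##.#
....#.#
.##.#..
..#.##.
...#...
.....#.
.......
Generation 3: 19 live cells
.#.....
#.#.##.
...##..
.##.#..
.##.#..
.##.##.
...#.#.
.......
.......
Generation 4: 15 live cells
.#.....
.##.##.
.......
.#..##.
#...#..
.#...#.
..##.#.
.......
.......
Generation 5: 18 live cells
(generation 5 grid is the final answer)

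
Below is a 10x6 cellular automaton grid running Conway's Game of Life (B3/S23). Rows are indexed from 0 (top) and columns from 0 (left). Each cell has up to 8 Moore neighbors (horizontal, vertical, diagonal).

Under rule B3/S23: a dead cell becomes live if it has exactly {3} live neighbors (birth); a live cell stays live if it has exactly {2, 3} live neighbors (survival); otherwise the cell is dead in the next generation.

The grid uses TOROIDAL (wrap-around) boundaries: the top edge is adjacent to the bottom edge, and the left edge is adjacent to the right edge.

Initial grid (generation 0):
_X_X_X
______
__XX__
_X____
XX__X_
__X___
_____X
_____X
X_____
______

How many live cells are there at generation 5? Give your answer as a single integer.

Answer: 8

Derivation:
Simulating step by step:
Generation 0 (given above): 13 live cells
Generation 1: 15 live cells
______
___XX_
__X___
XX_X__
XXX___
XX___X
______
X____X
______
X_____
Generation 2: 11 live cells
______
___X__
_XX_X_
X__X__
______
__X__X
_X____
______
X____X
______
Generation 3: 9 live cells
______
__XX__
_XX_X_
_XXX__
______
______
______
X_____
______
______
Generation 4: 7 live cells
______
_XXX__
____X_
_X_X__
__X___
______
______
______
______
______
Generation 5: 8 live cells
__X___
__XX__
_X__X_
__XX__
__X___
______
______
______
______
______
Population at generation 5: 8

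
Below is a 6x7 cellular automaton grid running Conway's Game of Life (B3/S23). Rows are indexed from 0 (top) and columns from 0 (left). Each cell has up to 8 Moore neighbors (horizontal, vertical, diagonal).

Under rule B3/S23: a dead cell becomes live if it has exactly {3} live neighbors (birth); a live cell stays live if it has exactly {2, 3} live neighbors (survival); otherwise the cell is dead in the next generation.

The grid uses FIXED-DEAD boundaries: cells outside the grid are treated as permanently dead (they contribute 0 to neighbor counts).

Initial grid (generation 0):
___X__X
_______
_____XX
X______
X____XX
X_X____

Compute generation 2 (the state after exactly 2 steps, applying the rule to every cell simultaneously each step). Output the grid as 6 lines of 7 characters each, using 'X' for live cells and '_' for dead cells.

Simulating step by step:
Generation 0 (given above): 10 live cells
Generation 1: 4 live cells
_______
_____XX
_______
_______
X______
_X_____
Generation 2: 0 live cells
(generation 2 grid is the final answer)

Answer: _______
_______
_______
_______
_______
_______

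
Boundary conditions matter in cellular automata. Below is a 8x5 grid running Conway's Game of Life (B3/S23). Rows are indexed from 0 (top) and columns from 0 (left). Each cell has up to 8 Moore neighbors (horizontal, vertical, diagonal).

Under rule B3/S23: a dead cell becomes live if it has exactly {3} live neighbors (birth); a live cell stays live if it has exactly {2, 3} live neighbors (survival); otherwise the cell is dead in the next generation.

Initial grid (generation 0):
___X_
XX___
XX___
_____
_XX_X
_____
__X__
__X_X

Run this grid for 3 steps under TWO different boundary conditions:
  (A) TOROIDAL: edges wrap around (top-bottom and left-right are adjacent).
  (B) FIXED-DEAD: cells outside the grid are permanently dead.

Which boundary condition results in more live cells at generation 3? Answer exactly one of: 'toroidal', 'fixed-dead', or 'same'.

Answer: toroidal

Derivation:
Under TOROIDAL boundary, generation 3:
_____
_____
_____
X__XX
_X_X_
_X_XX
_X_XX
_____
Population = 11

Under FIXED-DEAD boundary, generation 3:
_X___
_X___
_X___
_____
__XX_
__X__
__XXX
_____
Population = 9

Comparison: toroidal=11, fixed-dead=9 -> toroidal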